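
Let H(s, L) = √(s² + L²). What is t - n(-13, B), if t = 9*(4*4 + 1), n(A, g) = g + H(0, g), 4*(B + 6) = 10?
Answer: 153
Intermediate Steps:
B = -7/2 (B = -6 + (¼)*10 = -6 + 5/2 = -7/2 ≈ -3.5000)
H(s, L) = √(L² + s²)
n(A, g) = g + √(g²) (n(A, g) = g + √(g² + 0²) = g + √(g² + 0) = g + √(g²))
t = 153 (t = 9*(16 + 1) = 9*17 = 153)
t - n(-13, B) = 153 - (-7/2 + √((-7/2)²)) = 153 - (-7/2 + √(49/4)) = 153 - (-7/2 + 7/2) = 153 - 1*0 = 153 + 0 = 153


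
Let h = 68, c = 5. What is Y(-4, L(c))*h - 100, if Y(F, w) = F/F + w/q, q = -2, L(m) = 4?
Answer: -168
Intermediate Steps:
Y(F, w) = 1 - w/2 (Y(F, w) = F/F + w/(-2) = 1 + w*(-1/2) = 1 - w/2)
Y(-4, L(c))*h - 100 = (1 - 1/2*4)*68 - 100 = (1 - 2)*68 - 100 = -1*68 - 100 = -68 - 100 = -168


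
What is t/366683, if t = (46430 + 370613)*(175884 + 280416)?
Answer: 190296720900/366683 ≈ 5.1897e+5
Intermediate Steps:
t = 190296720900 (t = 417043*456300 = 190296720900)
t/366683 = 190296720900/366683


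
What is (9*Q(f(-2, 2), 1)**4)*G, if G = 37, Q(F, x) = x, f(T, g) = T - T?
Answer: 333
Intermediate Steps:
f(T, g) = 0
(9*Q(f(-2, 2), 1)**4)*G = (9*1**4)*37 = (9*1)*37 = 9*37 = 333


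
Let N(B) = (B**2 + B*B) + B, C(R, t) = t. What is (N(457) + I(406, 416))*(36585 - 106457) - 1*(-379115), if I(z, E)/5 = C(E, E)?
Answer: -29362280805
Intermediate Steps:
I(z, E) = 5*E
N(B) = B + 2*B**2 (N(B) = (B**2 + B**2) + B = 2*B**2 + B = B + 2*B**2)
(N(457) + I(406, 416))*(36585 - 106457) - 1*(-379115) = (457*(1 + 2*457) + 5*416)*(36585 - 106457) - 1*(-379115) = (457*(1 + 914) + 2080)*(-69872) + 379115 = (457*915 + 2080)*(-69872) + 379115 = (418155 + 2080)*(-69872) + 379115 = 420235*(-69872) + 379115 = -29362659920 + 379115 = -29362280805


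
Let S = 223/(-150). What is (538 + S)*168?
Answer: 2253356/25 ≈ 90134.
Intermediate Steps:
S = -223/150 (S = 223*(-1/150) = -223/150 ≈ -1.4867)
(538 + S)*168 = (538 - 223/150)*168 = (80477/150)*168 = 2253356/25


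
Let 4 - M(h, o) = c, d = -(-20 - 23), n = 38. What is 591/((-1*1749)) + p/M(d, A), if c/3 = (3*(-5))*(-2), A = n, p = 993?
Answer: -595861/50138 ≈ -11.884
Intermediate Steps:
A = 38
c = 90 (c = 3*((3*(-5))*(-2)) = 3*(-15*(-2)) = 3*30 = 90)
d = 43 (d = -1*(-43) = 43)
M(h, o) = -86 (M(h, o) = 4 - 1*90 = 4 - 90 = -86)
591/((-1*1749)) + p/M(d, A) = 591/((-1*1749)) + 993/(-86) = 591/(-1749) + 993*(-1/86) = 591*(-1/1749) - 993/86 = -197/583 - 993/86 = -595861/50138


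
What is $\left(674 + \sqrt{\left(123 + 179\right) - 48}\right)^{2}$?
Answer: $\left(674 + \sqrt{254}\right)^{2} \approx 4.7601 \cdot 10^{5}$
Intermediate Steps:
$\left(674 + \sqrt{\left(123 + 179\right) - 48}\right)^{2} = \left(674 + \sqrt{302 - 48}\right)^{2} = \left(674 + \sqrt{254}\right)^{2}$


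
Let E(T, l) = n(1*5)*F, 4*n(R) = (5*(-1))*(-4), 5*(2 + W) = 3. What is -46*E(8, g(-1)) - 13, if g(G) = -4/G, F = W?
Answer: 309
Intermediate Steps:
W = -7/5 (W = -2 + (1/5)*3 = -2 + 3/5 = -7/5 ≈ -1.4000)
n(R) = 5 (n(R) = ((5*(-1))*(-4))/4 = (-5*(-4))/4 = (1/4)*20 = 5)
F = -7/5 ≈ -1.4000
E(T, l) = -7 (E(T, l) = 5*(-7/5) = -7)
-46*E(8, g(-1)) - 13 = -46*(-7) - 13 = 322 - 13 = 309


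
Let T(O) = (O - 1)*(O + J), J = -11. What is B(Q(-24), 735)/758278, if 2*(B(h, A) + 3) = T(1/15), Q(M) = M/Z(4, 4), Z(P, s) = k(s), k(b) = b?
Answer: 473/170612550 ≈ 2.7724e-6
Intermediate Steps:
Z(P, s) = s
T(O) = (-1 + O)*(-11 + O) (T(O) = (O - 1)*(O - 11) = (-1 + O)*(-11 + O))
Q(M) = M/4
B(h, A) = 473/225 (B(h, A) = -3 + (11 + (1/15)² - 12/15)/2 = -3 + (11 + (1/15)² - 12*1/15)/2 = -3 + (11 + 1/225 - ⅘)/2 = -3 + (½)*(2296/225) = -3 + 1148/225 = 473/225)
B(Q(-24), 735)/758278 = (473/225)/758278 = (473/225)*(1/758278) = 473/170612550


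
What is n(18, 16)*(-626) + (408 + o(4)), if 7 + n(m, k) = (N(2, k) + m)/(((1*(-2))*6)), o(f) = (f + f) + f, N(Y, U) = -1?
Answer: 34133/6 ≈ 5688.8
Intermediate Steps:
o(f) = 3*f (o(f) = 2*f + f = 3*f)
n(m, k) = -83/12 - m/12 (n(m, k) = -7 + (-1 + m)/(((1*(-2))*6)) = -7 + (-1 + m)/((-2*6)) = -7 + (-1 + m)/(-12) = -7 + (-1 + m)*(-1/12) = -7 + (1/12 - m/12) = -83/12 - m/12)
n(18, 16)*(-626) + (408 + o(4)) = (-83/12 - 1/12*18)*(-626) + (408 + 3*4) = (-83/12 - 3/2)*(-626) + (408 + 12) = -101/12*(-626) + 420 = 31613/6 + 420 = 34133/6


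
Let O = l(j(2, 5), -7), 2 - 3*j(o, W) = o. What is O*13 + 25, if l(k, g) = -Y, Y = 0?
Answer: 25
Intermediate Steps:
j(o, W) = 2/3 - o/3
l(k, g) = 0 (l(k, g) = -1*0 = 0)
O = 0
O*13 + 25 = 0*13 + 25 = 0 + 25 = 25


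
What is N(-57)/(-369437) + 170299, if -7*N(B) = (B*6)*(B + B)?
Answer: 440403300629/2586059 ≈ 1.7030e+5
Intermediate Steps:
N(B) = -12*B²/7 (N(B) = -B*6*(B + B)/7 = -6*B*2*B/7 = -12*B²/7)
N(-57)/(-369437) + 170299 = -12/7*(-57)²/(-369437) + 170299 = -12/7*3249*(-1/369437) + 170299 = -38988/7*(-1/369437) + 170299 = 38988/2586059 + 170299 = 440403300629/2586059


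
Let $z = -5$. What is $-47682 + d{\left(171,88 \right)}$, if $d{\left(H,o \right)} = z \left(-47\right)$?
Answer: $-47447$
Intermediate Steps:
$d{\left(H,o \right)} = 235$ ($d{\left(H,o \right)} = \left(-5\right) \left(-47\right) = 235$)
$-47682 + d{\left(171,88 \right)} = -47682 + 235 = -47447$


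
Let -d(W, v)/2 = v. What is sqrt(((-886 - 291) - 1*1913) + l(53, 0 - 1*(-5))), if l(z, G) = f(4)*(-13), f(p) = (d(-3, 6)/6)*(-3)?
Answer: 12*I*sqrt(22) ≈ 56.285*I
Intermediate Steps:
d(W, v) = -2*v
f(p) = 6 (f(p) = (-2*6/6)*(-3) = -12*1/6*(-3) = -2*(-3) = 6)
l(z, G) = -78 (l(z, G) = 6*(-13) = -78)
sqrt(((-886 - 291) - 1*1913) + l(53, 0 - 1*(-5))) = sqrt(((-886 - 291) - 1*1913) - 78) = sqrt((-1177 - 1913) - 78) = sqrt(-3090 - 78) = sqrt(-3168) = 12*I*sqrt(22)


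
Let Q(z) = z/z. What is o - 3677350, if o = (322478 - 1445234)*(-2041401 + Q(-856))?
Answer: 2291990421050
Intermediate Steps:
Q(z) = 1
o = 2291994098400 (o = (322478 - 1445234)*(-2041401 + 1) = -1122756*(-2041400) = 2291994098400)
o - 3677350 = 2291994098400 - 3677350 = 2291990421050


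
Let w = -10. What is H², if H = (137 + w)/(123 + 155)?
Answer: 16129/77284 ≈ 0.20870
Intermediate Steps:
H = 127/278 (H = (137 - 10)/(123 + 155) = 127/278 ≈ 0.45683)
H² = (127/278)² = 16129/77284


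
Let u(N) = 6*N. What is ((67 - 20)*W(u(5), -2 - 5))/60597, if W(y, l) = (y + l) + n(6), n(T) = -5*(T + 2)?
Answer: -799/60597 ≈ -0.013185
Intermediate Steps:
n(T) = -10 - 5*T (n(T) = -5*(2 + T) = -10 - 5*T)
W(y, l) = -40 + l + y (W(y, l) = (y + l) + (-10 - 5*6) = (l + y) + (-10 - 30) = (l + y) - 40 = -40 + l + y)
((67 - 20)*W(u(5), -2 - 5))/60597 = ((67 - 20)*(-40 + (-2 - 5) + 6*5))/60597 = (47*(-40 - 7 + 30))*(1/60597) = (47*(-17))*(1/60597) = -799*1/60597 = -799/60597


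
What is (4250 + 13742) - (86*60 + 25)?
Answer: 12807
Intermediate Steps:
(4250 + 13742) - (86*60 + 25) = 17992 - (5160 + 25) = 17992 - 1*5185 = 17992 - 5185 = 12807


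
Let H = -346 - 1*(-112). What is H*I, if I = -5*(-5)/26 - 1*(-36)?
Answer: -8649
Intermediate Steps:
H = -234 (H = -346 + 112 = -234)
I = 961/26 (I = 25*(1/26) + 36 = 25/26 + 36 = 961/26 ≈ 36.962)
H*I = -234*961/26 = -8649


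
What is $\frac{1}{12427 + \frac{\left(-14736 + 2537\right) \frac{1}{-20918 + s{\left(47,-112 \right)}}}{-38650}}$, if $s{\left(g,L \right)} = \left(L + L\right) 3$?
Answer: $\frac{834453500}{10369753632301} \approx 8.047 \cdot 10^{-5}$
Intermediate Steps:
$s{\left(g,L \right)} = 6 L$ ($s{\left(g,L \right)} = 2 L 3 = 6 L$)
$\frac{1}{12427 + \frac{\left(-14736 + 2537\right) \frac{1}{-20918 + s{\left(47,-112 \right)}}}{-38650}} = \frac{1}{12427 + \frac{\left(-14736 + 2537\right) \frac{1}{-20918 + 6 \left(-112\right)}}{-38650}} = \frac{1}{12427 + - \frac{12199}{-20918 - 672} \left(- \frac{1}{38650}\right)} = \frac{1}{12427 + - \frac{12199}{-21590} \left(- \frac{1}{38650}\right)} = \frac{1}{12427 + \left(-12199\right) \left(- \frac{1}{21590}\right) \left(- \frac{1}{38650}\right)} = \frac{1}{12427 + \frac{12199}{21590} \left(- \frac{1}{38650}\right)} = \frac{1}{12427 - \frac{12199}{834453500}} = \frac{1}{\frac{10369753632301}{834453500}} = \frac{834453500}{10369753632301}$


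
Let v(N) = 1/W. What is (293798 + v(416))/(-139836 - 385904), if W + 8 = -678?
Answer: -201545427/360657640 ≈ -0.55883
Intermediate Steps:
W = -686 (W = -8 - 678 = -686)
v(N) = -1/686 (v(N) = 1/(-686) = -1/686)
(293798 + v(416))/(-139836 - 385904) = (293798 - 1/686)/(-139836 - 385904) = (201545427/686)/(-525740) = (201545427/686)*(-1/525740) = -201545427/360657640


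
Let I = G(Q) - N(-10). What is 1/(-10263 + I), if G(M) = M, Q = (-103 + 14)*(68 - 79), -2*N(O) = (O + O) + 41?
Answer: -2/18547 ≈ -0.00010783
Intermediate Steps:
N(O) = -41/2 - O (N(O) = -((O + O) + 41)/2 = -(2*O + 41)/2 = -(41 + 2*O)/2 = -41/2 - O)
Q = 979 (Q = -89*(-11) = 979)
I = 1979/2 (I = 979 - (-41/2 - 1*(-10)) = 979 - (-41/2 + 10) = 979 - 1*(-21/2) = 979 + 21/2 = 1979/2 ≈ 989.50)
1/(-10263 + I) = 1/(-10263 + 1979/2) = 1/(-18547/2) = -2/18547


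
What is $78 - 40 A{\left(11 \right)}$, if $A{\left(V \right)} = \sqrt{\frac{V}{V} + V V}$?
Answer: $78 - 40 \sqrt{122} \approx -363.81$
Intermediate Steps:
$A{\left(V \right)} = \sqrt{1 + V^{2}}$
$78 - 40 A{\left(11 \right)} = 78 - 40 \sqrt{1 + 11^{2}} = 78 - 40 \sqrt{1 + 121} = 78 - 40 \sqrt{122}$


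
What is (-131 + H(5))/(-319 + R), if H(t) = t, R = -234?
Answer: 18/79 ≈ 0.22785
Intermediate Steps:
(-131 + H(5))/(-319 + R) = (-131 + 5)/(-319 - 234) = -126/(-553) = -126*(-1/553) = 18/79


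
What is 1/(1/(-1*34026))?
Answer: -34026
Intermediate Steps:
1/(1/(-1*34026)) = 1/(1/(-34026)) = 1/(-1/34026) = -34026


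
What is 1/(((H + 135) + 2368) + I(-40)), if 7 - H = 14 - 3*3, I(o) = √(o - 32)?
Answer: 835/2091699 - 2*I*√2/2091699 ≈ 0.0003992 - 1.3522e-6*I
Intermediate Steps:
I(o) = √(-32 + o)
H = 2 (H = 7 - (14 - 3*3) = 7 - (14 - 9) = 7 - 1*5 = 7 - 5 = 2)
1/(((H + 135) + 2368) + I(-40)) = 1/(((2 + 135) + 2368) + √(-32 - 40)) = 1/((137 + 2368) + √(-72)) = 1/(2505 + 6*I*√2)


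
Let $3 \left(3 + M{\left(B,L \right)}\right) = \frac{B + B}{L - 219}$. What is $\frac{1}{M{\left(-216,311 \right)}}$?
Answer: $- \frac{23}{105} \approx -0.21905$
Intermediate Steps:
$M{\left(B,L \right)} = -3 + \frac{2 B}{3 \left(-219 + L\right)}$ ($M{\left(B,L \right)} = -3 + \frac{\left(B + B\right) \frac{1}{L - 219}}{3} = -3 + \frac{2 B \frac{1}{-219 + L}}{3} = -3 + \frac{2 B}{3 \left(-219 + L\right)}$)
$\frac{1}{M{\left(-216,311 \right)}} = \frac{1}{\frac{1}{3} \frac{1}{-219 + 311} \left(1971 - 2799 + 2 \left(-216\right)\right)} = \frac{1}{\frac{1}{3} \cdot \frac{1}{92} \left(1971 - 2799 - 432\right)} = \frac{1}{\frac{1}{3} \cdot \frac{1}{92} \left(-1260\right)} = \frac{1}{- \frac{105}{23}} = - \frac{23}{105}$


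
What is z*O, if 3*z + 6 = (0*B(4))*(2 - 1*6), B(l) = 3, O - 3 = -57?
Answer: 108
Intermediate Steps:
O = -54 (O = 3 - 57 = -54)
z = -2 (z = -2 + ((0*3)*(2 - 1*6))/3 = -2 + (0*(2 - 6))/3 = -2 + (0*(-4))/3 = -2 + (⅓)*0 = -2 + 0 = -2)
z*O = -2*(-54) = 108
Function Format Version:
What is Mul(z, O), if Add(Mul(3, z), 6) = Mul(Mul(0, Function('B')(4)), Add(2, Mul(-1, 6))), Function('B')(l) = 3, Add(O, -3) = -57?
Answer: 108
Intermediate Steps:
O = -54 (O = Add(3, -57) = -54)
z = -2 (z = Add(-2, Mul(Rational(1, 3), Mul(Mul(0, 3), Add(2, Mul(-1, 6))))) = Add(-2, Mul(Rational(1, 3), Mul(0, Add(2, -6)))) = Add(-2, Mul(Rational(1, 3), Mul(0, -4))) = Add(-2, Mul(Rational(1, 3), 0)) = Add(-2, 0) = -2)
Mul(z, O) = Mul(-2, -54) = 108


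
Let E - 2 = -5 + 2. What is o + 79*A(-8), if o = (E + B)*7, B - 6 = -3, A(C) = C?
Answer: -618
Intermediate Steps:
E = -1 (E = 2 + (-5 + 2) = 2 - 3 = -1)
B = 3 (B = 6 - 3 = 3)
o = 14 (o = (-1 + 3)*7 = 2*7 = 14)
o + 79*A(-8) = 14 + 79*(-8) = 14 - 632 = -618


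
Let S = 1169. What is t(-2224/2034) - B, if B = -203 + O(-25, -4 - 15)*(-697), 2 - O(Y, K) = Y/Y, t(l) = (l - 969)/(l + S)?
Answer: 1067998315/1187761 ≈ 899.17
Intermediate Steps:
t(l) = (-969 + l)/(1169 + l) (t(l) = (l - 969)/(l + 1169) = (-969 + l)/(1169 + l))
O(Y, K) = 1 (O(Y, K) = 2 - Y/Y = 2 - 1*1 = 2 - 1 = 1)
B = -900 (B = -203 + 1*(-697) = -203 - 697 = -900)
t(-2224/2034) - B = (-969 - 2224/2034)/(1169 - 2224/2034) - 1*(-900) = (-969 - 2224*1/2034)/(1169 - 2224*1/2034) + 900 = (-969 - 1112/1017)/(1169 - 1112/1017) + 900 = -986585/1017/(1187761/1017) + 900 = (1017/1187761)*(-986585/1017) + 900 = -986585/1187761 + 900 = 1067998315/1187761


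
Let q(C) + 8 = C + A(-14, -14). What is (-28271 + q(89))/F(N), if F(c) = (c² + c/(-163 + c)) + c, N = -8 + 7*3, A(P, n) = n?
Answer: -4230600/27287 ≈ -155.04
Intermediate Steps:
q(C) = -22 + C (q(C) = -8 + (C - 14) = -8 + (-14 + C) = -22 + C)
N = 13 (N = -8 + 21 = 13)
F(c) = c + c² + c/(-163 + c) (F(c) = (c² + c/(-163 + c)) + c = c + c² + c/(-163 + c))
(-28271 + q(89))/F(N) = (-28271 + (-22 + 89))/((13*(-162 + 13² - 162*13)/(-163 + 13))) = (-28271 + 67)/((13*(-162 + 169 - 2106)/(-150))) = -28204/(13*(-1/150)*(-2099)) = -28204/27287/150 = -28204*150/27287 = -4230600/27287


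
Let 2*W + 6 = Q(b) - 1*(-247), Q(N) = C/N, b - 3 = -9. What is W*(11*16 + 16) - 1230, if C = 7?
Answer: 21794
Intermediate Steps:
b = -6 (b = 3 - 9 = -6)
Q(N) = 7/N
W = 1439/12 (W = -3 + (7/(-6) - 1*(-247))/2 = -3 + (7*(-⅙) + 247)/2 = -3 + (-7/6 + 247)/2 = -3 + (½)*(1475/6) = -3 + 1475/12 = 1439/12 ≈ 119.92)
W*(11*16 + 16) - 1230 = 1439*(11*16 + 16)/12 - 1230 = 1439*(176 + 16)/12 - 1230 = (1439/12)*192 - 1230 = 23024 - 1230 = 21794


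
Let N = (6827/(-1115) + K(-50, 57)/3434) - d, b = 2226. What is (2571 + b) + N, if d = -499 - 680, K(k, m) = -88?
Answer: 11429012061/1914455 ≈ 5969.9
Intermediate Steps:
d = -1179
N = 2245371426/1914455 (N = (6827/(-1115) - 88/3434) - 1*(-1179) = (6827*(-1/1115) - 88*1/3434) + 1179 = (-6827/1115 - 44/1717) + 1179 = -11771019/1914455 + 1179 = 2245371426/1914455 ≈ 1172.9)
(2571 + b) + N = (2571 + 2226) + 2245371426/1914455 = 4797 + 2245371426/1914455 = 11429012061/1914455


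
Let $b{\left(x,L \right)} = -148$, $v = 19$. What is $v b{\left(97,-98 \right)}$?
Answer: $-2812$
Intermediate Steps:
$v b{\left(97,-98 \right)} = 19 \left(-148\right) = -2812$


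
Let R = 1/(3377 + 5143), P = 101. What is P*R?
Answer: 101/8520 ≈ 0.011854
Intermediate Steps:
R = 1/8520 ≈ 0.00011737
P*R = 101*(1/8520) = 101/8520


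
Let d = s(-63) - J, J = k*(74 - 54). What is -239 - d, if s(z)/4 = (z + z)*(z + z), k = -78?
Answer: -65303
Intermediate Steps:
s(z) = 16*z² (s(z) = 4*((z + z)*(z + z)) = 4*((2*z)*(2*z)) = 4*(4*z²) = 16*z²)
J = -1560 (J = -78*(74 - 54) = -78*20 = -1560)
d = 65064 (d = 16*(-63)² - 1*(-1560) = 16*3969 + 1560 = 63504 + 1560 = 65064)
-239 - d = -239 - 1*65064 = -239 - 65064 = -65303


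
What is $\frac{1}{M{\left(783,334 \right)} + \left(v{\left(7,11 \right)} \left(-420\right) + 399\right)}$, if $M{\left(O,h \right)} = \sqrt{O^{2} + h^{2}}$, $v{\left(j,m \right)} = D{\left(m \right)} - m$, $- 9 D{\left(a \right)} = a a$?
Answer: $\frac{95991}{1017286204} - \frac{9 \sqrt{724645}}{1017286204} \approx 8.6829 \cdot 10^{-5}$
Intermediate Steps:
$D{\left(a \right)} = - \frac{a^{2}}{9}$ ($D{\left(a \right)} = - \frac{a a}{9} = - \frac{a^{2}}{9}$)
$v{\left(j,m \right)} = - m - \frac{m^{2}}{9}$ ($v{\left(j,m \right)} = - \frac{m^{2}}{9} - m = - m - \frac{m^{2}}{9}$)
$\frac{1}{M{\left(783,334 \right)} + \left(v{\left(7,11 \right)} \left(-420\right) + 399\right)} = \frac{1}{\sqrt{783^{2} + 334^{2}} + \left(\frac{1}{9} \cdot 11 \left(-9 - 11\right) \left(-420\right) + 399\right)} = \frac{1}{\sqrt{613089 + 111556} + \left(\frac{1}{9} \cdot 11 \left(-9 - 11\right) \left(-420\right) + 399\right)} = \frac{1}{\sqrt{724645} + \left(\frac{1}{9} \cdot 11 \left(-20\right) \left(-420\right) + 399\right)} = \frac{1}{\sqrt{724645} + \left(\left(- \frac{220}{9}\right) \left(-420\right) + 399\right)} = \frac{1}{\sqrt{724645} + \left(\frac{30800}{3} + 399\right)} = \frac{1}{\sqrt{724645} + \frac{31997}{3}} = \frac{1}{\frac{31997}{3} + \sqrt{724645}}$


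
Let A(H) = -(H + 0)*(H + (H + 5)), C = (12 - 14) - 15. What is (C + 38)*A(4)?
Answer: -1092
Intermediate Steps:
C = -17 (C = -2 - 15 = -17)
A(H) = -H*(5 + 2*H) (A(H) = -H*(H + (5 + H)) = -H*(5 + 2*H))
(C + 38)*A(4) = (-17 + 38)*(-1*4*(5 + 2*4)) = 21*(-1*4*(5 + 8)) = 21*(-1*4*13) = 21*(-52) = -1092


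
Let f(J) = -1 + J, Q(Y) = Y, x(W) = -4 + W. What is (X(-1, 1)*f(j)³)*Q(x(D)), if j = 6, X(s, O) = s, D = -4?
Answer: 1000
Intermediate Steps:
(X(-1, 1)*f(j)³)*Q(x(D)) = (-(-1 + 6)³)*(-4 - 4) = -1*5³*(-8) = -1*125*(-8) = -125*(-8) = 1000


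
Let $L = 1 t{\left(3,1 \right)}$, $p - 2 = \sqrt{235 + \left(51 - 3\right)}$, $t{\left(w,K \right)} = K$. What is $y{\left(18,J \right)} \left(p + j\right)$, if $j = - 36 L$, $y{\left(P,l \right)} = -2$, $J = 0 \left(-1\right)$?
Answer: $68 - 2 \sqrt{283} \approx 34.355$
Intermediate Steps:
$J = 0$
$p = 2 + \sqrt{283}$ ($p = 2 + \sqrt{235 + \left(51 - 3\right)} = 2 + \sqrt{235 + 48} = 2 + \sqrt{283} \approx 18.823$)
$L = 1$ ($L = 1 \cdot 1 = 1$)
$j = -36$ ($j = \left(-36\right) 1 = -36$)
$y{\left(18,J \right)} \left(p + j\right) = - 2 \left(\left(2 + \sqrt{283}\right) - 36\right) = - 2 \left(-34 + \sqrt{283}\right) = 68 - 2 \sqrt{283}$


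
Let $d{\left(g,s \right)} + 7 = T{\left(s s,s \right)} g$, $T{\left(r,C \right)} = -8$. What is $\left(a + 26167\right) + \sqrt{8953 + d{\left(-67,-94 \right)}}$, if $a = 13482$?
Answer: $39649 + \sqrt{9482} \approx 39746.0$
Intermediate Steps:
$d{\left(g,s \right)} = -7 - 8 g$
$\left(a + 26167\right) + \sqrt{8953 + d{\left(-67,-94 \right)}} = \left(13482 + 26167\right) + \sqrt{8953 - -529} = 39649 + \sqrt{8953 + \left(-7 + 536\right)} = 39649 + \sqrt{8953 + 529} = 39649 + \sqrt{9482}$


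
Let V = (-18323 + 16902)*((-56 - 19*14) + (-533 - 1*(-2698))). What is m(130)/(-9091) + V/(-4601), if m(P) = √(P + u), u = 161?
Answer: 2618903/4601 - √291/9091 ≈ 569.20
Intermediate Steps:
m(P) = √(161 + P) (m(P) = √(P + 161) = √(161 + P))
V = -2618903 (V = -1421*((-56 - 266) + (-533 + 2698)) = -1421*(-322 + 2165) = -1421*1843 = -2618903)
m(130)/(-9091) + V/(-4601) = √(161 + 130)/(-9091) - 2618903/(-4601) = √291*(-1/9091) - 2618903*(-1/4601) = -√291/9091 + 2618903/4601 = 2618903/4601 - √291/9091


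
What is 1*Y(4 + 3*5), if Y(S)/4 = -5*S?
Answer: -380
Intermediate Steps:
Y(S) = -20*S (Y(S) = 4*(-5*S) = -20*S)
1*Y(4 + 3*5) = 1*(-20*(4 + 3*5)) = 1*(-20*(4 + 15)) = 1*(-20*19) = 1*(-380) = -380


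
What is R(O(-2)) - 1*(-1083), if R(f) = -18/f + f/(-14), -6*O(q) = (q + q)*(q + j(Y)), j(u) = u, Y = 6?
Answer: 90389/84 ≈ 1076.1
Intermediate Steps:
O(q) = -q*(6 + q)/3 (O(q) = -(q + q)*(q + 6)/6 = -2*q*(6 + q)/6 = -q*(6 + q)/3)
R(f) = -18/f - f/14 (R(f) = -18/f + f*(-1/14) = -18/f - f/14)
R(O(-2)) - 1*(-1083) = (-18*3/(2*(6 - 2)) - (-1)*(-2)*(6 - 2)/42) - 1*(-1083) = (-18/((-⅓*(-2)*4)) - (-1)*(-2)*4/42) + 1083 = (-18/8/3 - 1/14*8/3) + 1083 = (-18*3/8 - 4/21) + 1083 = (-27/4 - 4/21) + 1083 = -583/84 + 1083 = 90389/84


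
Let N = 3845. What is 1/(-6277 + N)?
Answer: -1/2432 ≈ -0.00041118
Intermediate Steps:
1/(-6277 + N) = 1/(-6277 + 3845) = 1/(-2432) = -1/2432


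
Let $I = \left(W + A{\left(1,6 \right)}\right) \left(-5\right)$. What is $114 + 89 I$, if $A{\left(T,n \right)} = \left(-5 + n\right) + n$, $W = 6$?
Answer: $-5671$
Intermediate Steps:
$A{\left(T,n \right)} = -5 + 2 n$
$I = -65$ ($I = \left(6 + \left(-5 + 2 \cdot 6\right)\right) \left(-5\right) = \left(6 + \left(-5 + 12\right)\right) \left(-5\right) = \left(6 + 7\right) \left(-5\right) = 13 \left(-5\right) = -65$)
$114 + 89 I = 114 + 89 \left(-65\right) = 114 - 5785 = -5671$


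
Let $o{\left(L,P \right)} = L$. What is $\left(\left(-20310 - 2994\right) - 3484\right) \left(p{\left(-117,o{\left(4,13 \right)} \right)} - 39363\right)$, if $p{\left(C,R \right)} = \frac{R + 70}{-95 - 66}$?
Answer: $\frac{169769405396}{161} \approx 1.0545 \cdot 10^{9}$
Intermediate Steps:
$p{\left(C,R \right)} = - \frac{10}{23} - \frac{R}{161}$ ($p{\left(C,R \right)} = \frac{70 + R}{-161} = \left(70 + R\right) \left(- \frac{1}{161}\right) = - \frac{10}{23} - \frac{R}{161}$)
$\left(\left(-20310 - 2994\right) - 3484\right) \left(p{\left(-117,o{\left(4,13 \right)} \right)} - 39363\right) = \left(\left(-20310 - 2994\right) - 3484\right) \left(\left(- \frac{10}{23} - \frac{4}{161}\right) - 39363\right) = \left(-23304 - 3484\right) \left(\left(- \frac{10}{23} - \frac{4}{161}\right) - 39363\right) = - 26788 \left(- \frac{74}{161} - 39363\right) = \left(-26788\right) \left(- \frac{6337517}{161}\right) = \frac{169769405396}{161}$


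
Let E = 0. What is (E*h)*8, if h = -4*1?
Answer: 0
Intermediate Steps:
h = -4
(E*h)*8 = (0*(-4))*8 = 0*8 = 0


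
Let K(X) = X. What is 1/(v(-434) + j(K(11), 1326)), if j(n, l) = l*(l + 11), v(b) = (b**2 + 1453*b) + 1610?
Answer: 1/1332226 ≈ 7.5062e-7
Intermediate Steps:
v(b) = 1610 + b**2 + 1453*b
j(n, l) = l*(11 + l)
1/(v(-434) + j(K(11), 1326)) = 1/((1610 + (-434)**2 + 1453*(-434)) + 1326*(11 + 1326)) = 1/((1610 + 188356 - 630602) + 1326*1337) = 1/(-440636 + 1772862) = 1/1332226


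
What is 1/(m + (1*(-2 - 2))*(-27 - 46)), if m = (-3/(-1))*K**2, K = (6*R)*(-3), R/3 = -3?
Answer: 1/79024 ≈ 1.2654e-5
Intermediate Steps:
R = -9 (R = 3*(-3) = -9)
K = 162 (K = (6*(-9))*(-3) = -54*(-3) = 162)
m = 78732 (m = -3/(-1)*162**2 = -3*(-1)*26244 = 3*26244 = 78732)
1/(m + (1*(-2 - 2))*(-27 - 46)) = 1/(78732 + (1*(-2 - 2))*(-27 - 46)) = 1/(78732 + (1*(-4))*(-73)) = 1/(78732 - 4*(-73)) = 1/(78732 + 292) = 1/79024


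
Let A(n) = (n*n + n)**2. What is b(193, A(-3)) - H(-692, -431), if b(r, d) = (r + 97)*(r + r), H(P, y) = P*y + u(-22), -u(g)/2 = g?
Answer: -186356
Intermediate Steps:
u(g) = -2*g
H(P, y) = 44 + P*y (H(P, y) = P*y - 2*(-22) = P*y + 44 = 44 + P*y)
A(n) = (n + n**2)**2 (A(n) = (n**2 + n)**2 = (n + n**2)**2)
b(r, d) = 2*r*(97 + r) (b(r, d) = (97 + r)*(2*r) = 2*r*(97 + r))
b(193, A(-3)) - H(-692, -431) = 2*193*(97 + 193) - (44 - 692*(-431)) = 2*193*290 - (44 + 298252) = 111940 - 1*298296 = 111940 - 298296 = -186356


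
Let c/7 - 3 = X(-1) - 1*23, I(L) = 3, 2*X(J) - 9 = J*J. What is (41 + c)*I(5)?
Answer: -192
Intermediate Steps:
X(J) = 9/2 + J²/2 (X(J) = 9/2 + (J*J)/2 = 9/2 + J²/2)
c = -105 (c = 21 + 7*((9/2 + (½)*(-1)²) - 1*23) = 21 + 7*((9/2 + (½)*1) - 23) = 21 + 7*((9/2 + ½) - 23) = 21 + 7*(5 - 23) = 21 + 7*(-18) = 21 - 126 = -105)
(41 + c)*I(5) = (41 - 105)*3 = -64*3 = -192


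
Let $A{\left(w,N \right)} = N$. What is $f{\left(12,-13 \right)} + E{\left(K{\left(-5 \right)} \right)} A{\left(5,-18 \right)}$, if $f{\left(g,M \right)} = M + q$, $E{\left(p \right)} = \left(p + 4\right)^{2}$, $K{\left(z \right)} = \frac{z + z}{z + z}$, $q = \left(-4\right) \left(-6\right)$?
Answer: $-439$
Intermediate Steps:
$q = 24$
$K{\left(z \right)} = 1$ ($K{\left(z \right)} = \frac{2 z}{2 z} = 2 z \frac{1}{2 z} = 1$)
$E{\left(p \right)} = \left(4 + p\right)^{2}$
$f{\left(g,M \right)} = 24 + M$ ($f{\left(g,M \right)} = M + 24 = 24 + M$)
$f{\left(12,-13 \right)} + E{\left(K{\left(-5 \right)} \right)} A{\left(5,-18 \right)} = \left(24 - 13\right) + \left(4 + 1\right)^{2} \left(-18\right) = 11 + 5^{2} \left(-18\right) = 11 + 25 \left(-18\right) = 11 - 450 = -439$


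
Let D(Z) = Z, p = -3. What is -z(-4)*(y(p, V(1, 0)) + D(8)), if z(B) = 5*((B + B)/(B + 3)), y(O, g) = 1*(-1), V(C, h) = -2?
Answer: -280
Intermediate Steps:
y(O, g) = -1
z(B) = 10*B/(3 + B) (z(B) = 5*((2*B)/(3 + B)) = 5*(2*B/(3 + B)) = 10*B/(3 + B))
-z(-4)*(y(p, V(1, 0)) + D(8)) = -10*(-4)/(3 - 4)*(-1 + 8) = -10*(-4)/(-1)*7 = -10*(-4)*(-1)*7 = -40*7 = -1*280 = -280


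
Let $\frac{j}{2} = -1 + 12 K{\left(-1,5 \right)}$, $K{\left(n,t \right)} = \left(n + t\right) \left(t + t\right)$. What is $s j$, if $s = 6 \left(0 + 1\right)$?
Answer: $5748$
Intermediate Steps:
$K{\left(n,t \right)} = 2 t \left(n + t\right)$ ($K{\left(n,t \right)} = \left(n + t\right) 2 t = 2 t \left(n + t\right)$)
$j = 958$ ($j = 2 \left(-1 + 12 \cdot 2 \cdot 5 \left(-1 + 5\right)\right) = 2 \left(-1 + 12 \cdot 2 \cdot 5 \cdot 4\right) = 2 \left(-1 + 12 \cdot 40\right) = 2 \left(-1 + 480\right) = 2 \cdot 479 = 958$)
$s = 6$ ($s = 6 \cdot 1 = 6$)
$s j = 6 \cdot 958 = 5748$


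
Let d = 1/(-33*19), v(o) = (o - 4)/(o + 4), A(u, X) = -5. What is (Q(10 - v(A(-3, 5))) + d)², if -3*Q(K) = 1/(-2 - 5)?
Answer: 40804/19263321 ≈ 0.0021182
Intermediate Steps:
v(o) = (-4 + o)/(4 + o)
Q(K) = 1/21 (Q(K) = -1/(3*(-2 - 5)) = -⅓/(-7) = -⅓*(-⅐) = 1/21)
d = -1/627 (d = 1/(-627) = -1/627 ≈ -0.0015949)
(Q(10 - v(A(-3, 5))) + d)² = (1/21 - 1/627)² = (202/4389)² = 40804/19263321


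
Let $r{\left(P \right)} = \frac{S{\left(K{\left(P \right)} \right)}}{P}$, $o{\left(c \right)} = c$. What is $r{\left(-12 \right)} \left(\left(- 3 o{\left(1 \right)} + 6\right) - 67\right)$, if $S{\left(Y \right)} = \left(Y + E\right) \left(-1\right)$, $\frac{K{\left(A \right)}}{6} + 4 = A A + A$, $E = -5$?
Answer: $- \frac{12208}{3} \approx -4069.3$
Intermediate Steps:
$K{\left(A \right)} = -24 + 6 A + 6 A^{2}$ ($K{\left(A \right)} = -24 + 6 \left(A A + A\right) = -24 + 6 \left(A^{2} + A\right) = -24 + 6 \left(A + A^{2}\right) = -24 + \left(6 A + 6 A^{2}\right) = -24 + 6 A + 6 A^{2}$)
$S{\left(Y \right)} = 5 - Y$ ($S{\left(Y \right)} = \left(Y - 5\right) \left(-1\right) = \left(-5 + Y\right) \left(-1\right) = 5 - Y$)
$r{\left(P \right)} = \frac{29 - 6 P - 6 P^{2}}{P}$ ($r{\left(P \right)} = \frac{5 - \left(-24 + 6 P + 6 P^{2}\right)}{P} = \frac{29 - 6 P - 6 P^{2}}{P}$)
$r{\left(-12 \right)} \left(\left(- 3 o{\left(1 \right)} + 6\right) - 67\right) = \left(-6 - -72 + \frac{29}{-12}\right) \left(\left(\left(-3\right) 1 + 6\right) - 67\right) = \left(-6 + 72 + 29 \left(- \frac{1}{12}\right)\right) \left(\left(-3 + 6\right) - 67\right) = \left(-6 + 72 - \frac{29}{12}\right) \left(3 - 67\right) = \frac{763}{12} \left(-64\right) = - \frac{12208}{3}$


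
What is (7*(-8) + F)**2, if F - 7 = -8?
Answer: 3249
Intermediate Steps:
F = -1 (F = 7 - 8 = -1)
(7*(-8) + F)**2 = (7*(-8) - 1)**2 = (-56 - 1)**2 = (-57)**2 = 3249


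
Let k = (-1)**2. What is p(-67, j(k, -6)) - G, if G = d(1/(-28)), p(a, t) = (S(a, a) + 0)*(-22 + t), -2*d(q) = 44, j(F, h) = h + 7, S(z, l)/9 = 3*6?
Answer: -3380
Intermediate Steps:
S(z, l) = 162 (S(z, l) = 9*(3*6) = 9*18 = 162)
k = 1
j(F, h) = 7 + h
d(q) = -22 (d(q) = -1/2*44 = -22)
p(a, t) = -3564 + 162*t (p(a, t) = (162 + 0)*(-22 + t) = 162*(-22 + t) = -3564 + 162*t)
G = -22
p(-67, j(k, -6)) - G = (-3564 + 162*(7 - 6)) - 1*(-22) = (-3564 + 162*1) + 22 = (-3564 + 162) + 22 = -3402 + 22 = -3380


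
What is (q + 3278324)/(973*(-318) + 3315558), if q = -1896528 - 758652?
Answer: 77893/375768 ≈ 0.20729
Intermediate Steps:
q = -2655180
(q + 3278324)/(973*(-318) + 3315558) = (-2655180 + 3278324)/(973*(-318) + 3315558) = 623144/(-309414 + 3315558) = 623144/3006144 = 623144*(1/3006144) = 77893/375768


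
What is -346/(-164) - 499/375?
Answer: 23957/30750 ≈ 0.77909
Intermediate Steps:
-346/(-164) - 499/375 = -346*(-1/164) - 499*1/375 = 173/82 - 499/375 = 23957/30750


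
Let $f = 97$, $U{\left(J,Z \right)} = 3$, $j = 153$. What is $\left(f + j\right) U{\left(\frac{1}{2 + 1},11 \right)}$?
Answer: $750$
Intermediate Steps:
$\left(f + j\right) U{\left(\frac{1}{2 + 1},11 \right)} = \left(97 + 153\right) 3 = 250 \cdot 3 = 750$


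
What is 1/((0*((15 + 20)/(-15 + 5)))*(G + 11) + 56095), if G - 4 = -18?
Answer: 1/56095 ≈ 1.7827e-5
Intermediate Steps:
G = -14 (G = 4 - 18 = -14)
1/((0*((15 + 20)/(-15 + 5)))*(G + 11) + 56095) = 1/((0*((15 + 20)/(-15 + 5)))*(-14 + 11) + 56095) = 1/((0*(35/(-10)))*(-3) + 56095) = 1/((0*(35*(-⅒)))*(-3) + 56095) = 1/((0*(-7/2))*(-3) + 56095) = 1/(0*(-3) + 56095) = 1/(0 + 56095) = 1/56095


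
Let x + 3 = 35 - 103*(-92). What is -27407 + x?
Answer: -17899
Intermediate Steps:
x = 9508 (x = -3 + (35 - 103*(-92)) = -3 + (35 + 9476) = -3 + 9511 = 9508)
-27407 + x = -27407 + 9508 = -17899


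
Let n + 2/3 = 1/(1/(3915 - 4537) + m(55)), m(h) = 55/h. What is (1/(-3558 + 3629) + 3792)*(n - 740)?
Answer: -123667332356/44091 ≈ -2.8048e+6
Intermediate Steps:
n = 208/621 (n = -⅔ + 1/(1/(3915 - 4537) + 55/55) = -⅔ + 1/(1/(-622) + 55*(1/55)) = -⅔ + 1/(-1/622 + 1) = -⅔ + 1/(621/622) = -⅔ + 622/621 = 208/621 ≈ 0.33494)
(1/(-3558 + 3629) + 3792)*(n - 740) = (1/(-3558 + 3629) + 3792)*(208/621 - 740) = (1/71 + 3792)*(-459332/621) = (269233/71)*(-459332/621) = -123667332356/44091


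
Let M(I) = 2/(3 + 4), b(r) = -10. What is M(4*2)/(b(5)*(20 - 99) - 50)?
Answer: 1/2590 ≈ 0.00038610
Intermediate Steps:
M(I) = 2/7
M(4*2)/(b(5)*(20 - 99) - 50) = (2/7)/(-10*(20 - 99) - 50) = (2/7)/(-10*(-79) - 50) = (2/7)/(790 - 50) = (2/7)/740 = (1/740)*(2/7) = 1/2590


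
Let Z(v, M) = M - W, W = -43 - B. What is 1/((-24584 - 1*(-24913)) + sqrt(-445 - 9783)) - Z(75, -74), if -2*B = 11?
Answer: 8648895/236938 - 2*I*sqrt(2557)/118469 ≈ 36.503 - 0.00085367*I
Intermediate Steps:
B = -11/2 (B = -1/2*11 = -11/2 ≈ -5.5000)
W = -75/2 (W = -43 - 1*(-11/2) = -43 + 11/2 = -75/2 ≈ -37.500)
Z(v, M) = 75/2 + M (Z(v, M) = M - 1*(-75/2) = M + 75/2 = 75/2 + M)
1/((-24584 - 1*(-24913)) + sqrt(-445 - 9783)) - Z(75, -74) = 1/((-24584 - 1*(-24913)) + sqrt(-445 - 9783)) - (75/2 - 74) = 1/((-24584 + 24913) + sqrt(-10228)) - 1*(-73/2) = 1/(329 + 2*I*sqrt(2557)) + 73/2 = 73/2 + 1/(329 + 2*I*sqrt(2557))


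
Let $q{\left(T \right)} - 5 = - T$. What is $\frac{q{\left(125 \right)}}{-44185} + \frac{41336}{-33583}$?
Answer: $- \frac{364480240}{296772971} \approx -1.2281$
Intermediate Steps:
$q{\left(T \right)} = 5 - T$
$\frac{q{\left(125 \right)}}{-44185} + \frac{41336}{-33583} = \frac{5 - 125}{-44185} + \frac{41336}{-33583} = \left(5 - 125\right) \left(- \frac{1}{44185}\right) + 41336 \left(- \frac{1}{33583}\right) = \left(-120\right) \left(- \frac{1}{44185}\right) - \frac{41336}{33583} = \frac{24}{8837} - \frac{41336}{33583} = - \frac{364480240}{296772971}$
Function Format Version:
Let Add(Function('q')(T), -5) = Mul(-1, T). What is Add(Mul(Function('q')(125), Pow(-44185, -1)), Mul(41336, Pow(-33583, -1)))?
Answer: Rational(-364480240, 296772971) ≈ -1.2281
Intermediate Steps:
Function('q')(T) = Add(5, Mul(-1, T))
Add(Mul(Function('q')(125), Pow(-44185, -1)), Mul(41336, Pow(-33583, -1))) = Add(Mul(Add(5, Mul(-1, 125)), Pow(-44185, -1)), Mul(41336, Pow(-33583, -1))) = Add(Mul(Add(5, -125), Rational(-1, 44185)), Mul(41336, Rational(-1, 33583))) = Add(Mul(-120, Rational(-1, 44185)), Rational(-41336, 33583)) = Add(Rational(24, 8837), Rational(-41336, 33583)) = Rational(-364480240, 296772971)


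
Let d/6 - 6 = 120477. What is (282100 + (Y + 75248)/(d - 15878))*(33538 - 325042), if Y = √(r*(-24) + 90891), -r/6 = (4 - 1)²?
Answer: -14535148607365248/176755 - 218628*√10243/176755 ≈ -8.2233e+10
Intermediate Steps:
r = -54 (r = -6*(4 - 1)² = -6*3² = -6*9 = -54)
d = 722898 (d = 36 + 6*120477 = 36 + 722862 = 722898)
Y = 3*√10243 (Y = √(-54*(-24) + 90891) = √(1296 + 90891) = √92187 = 3*√10243 ≈ 303.62)
(282100 + (Y + 75248)/(d - 15878))*(33538 - 325042) = (282100 + (3*√10243 + 75248)/(722898 - 15878))*(33538 - 325042) = (282100 + (75248 + 3*√10243)/707020)*(-291504) = (282100 + (75248 + 3*√10243)*(1/707020))*(-291504) = (282100 + (18812/176755 + 3*√10243/707020))*(-291504) = (49862604312/176755 + 3*√10243/707020)*(-291504) = -14535148607365248/176755 - 218628*√10243/176755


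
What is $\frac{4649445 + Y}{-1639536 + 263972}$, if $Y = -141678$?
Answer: $- \frac{4507767}{1375564} \approx -3.277$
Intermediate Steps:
$\frac{4649445 + Y}{-1639536 + 263972} = \frac{4649445 - 141678}{-1639536 + 263972} = \frac{4507767}{-1375564} = 4507767 \left(- \frac{1}{1375564}\right) = - \frac{4507767}{1375564}$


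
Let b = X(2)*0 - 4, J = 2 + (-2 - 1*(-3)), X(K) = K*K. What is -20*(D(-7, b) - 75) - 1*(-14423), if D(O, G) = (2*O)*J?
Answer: 16763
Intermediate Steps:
X(K) = K²
J = 3 (J = 2 + (-2 + 3) = 2 + 1 = 3)
b = -4 (b = 2²*0 - 4 = 4*0 - 4 = 0 - 4 = -4)
D(O, G) = 6*O (D(O, G) = (2*O)*3 = 6*O)
-20*(D(-7, b) - 75) - 1*(-14423) = -20*(6*(-7) - 75) - 1*(-14423) = -20*(-42 - 75) + 14423 = -20*(-117) + 14423 = 2340 + 14423 = 16763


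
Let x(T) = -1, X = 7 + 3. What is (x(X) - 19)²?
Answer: 400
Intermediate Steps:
X = 10
(x(X) - 19)² = (-1 - 19)² = (-20)² = 400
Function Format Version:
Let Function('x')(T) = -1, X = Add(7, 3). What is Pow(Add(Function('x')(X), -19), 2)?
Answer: 400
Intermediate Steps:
X = 10
Pow(Add(Function('x')(X), -19), 2) = Pow(Add(-1, -19), 2) = Pow(-20, 2) = 400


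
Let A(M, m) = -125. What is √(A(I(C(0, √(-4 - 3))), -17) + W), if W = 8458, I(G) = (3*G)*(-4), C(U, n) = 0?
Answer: √8333 ≈ 91.285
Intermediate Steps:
I(G) = -12*G
√(A(I(C(0, √(-4 - 3))), -17) + W) = √(-125 + 8458) = √8333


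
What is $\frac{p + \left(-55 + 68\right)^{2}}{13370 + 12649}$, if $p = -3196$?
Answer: $- \frac{1009}{8673} \approx -0.11634$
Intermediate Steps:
$\frac{p + \left(-55 + 68\right)^{2}}{13370 + 12649} = \frac{-3196 + \left(-55 + 68\right)^{2}}{13370 + 12649} = \frac{-3196 + 13^{2}}{26019} = \left(-3196 + 169\right) \frac{1}{26019} = \left(-3027\right) \frac{1}{26019} = - \frac{1009}{8673}$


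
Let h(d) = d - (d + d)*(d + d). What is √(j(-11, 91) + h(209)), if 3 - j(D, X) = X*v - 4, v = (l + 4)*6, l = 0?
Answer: 2*I*√44173 ≈ 420.35*I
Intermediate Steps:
v = 24 (v = (0 + 4)*6 = 4*6 = 24)
h(d) = d - 4*d² (h(d) = d - 2*d*2*d = d - 4*d²)
j(D, X) = 7 - 24*X (j(D, X) = 3 - (X*24 - 4) = 3 - (24*X - 4) = 3 - (-4 + 24*X) = 3 + (4 - 24*X) = 7 - 24*X)
√(j(-11, 91) + h(209)) = √((7 - 24*91) + 209*(1 - 4*209)) = √((7 - 2184) + 209*(1 - 836)) = √(-2177 + 209*(-835)) = √(-2177 - 174515) = √(-176692) = 2*I*√44173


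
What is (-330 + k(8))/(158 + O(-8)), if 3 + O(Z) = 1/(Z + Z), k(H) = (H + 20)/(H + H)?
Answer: -5252/2479 ≈ -2.1186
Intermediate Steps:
k(H) = (20 + H)/(2*H) (k(H) = (20 + H)/((2*H)) = (20 + H)*(1/(2*H)) = (20 + H)/(2*H))
O(Z) = -3 + 1/(2*Z) (O(Z) = -3 + 1/(Z + Z) = -3 + 1/(2*Z))
(-330 + k(8))/(158 + O(-8)) = (-330 + (½)*(20 + 8)/8)/(158 + (-3 + (½)/(-8))) = (-330 + (½)*(⅛)*28)/(158 + (-3 + (½)*(-⅛))) = (-330 + 7/4)/(158 + (-3 - 1/16)) = -1313/(4*(158 - 49/16)) = -1313/(4*2479/16) = -1313/4*16/2479 = -5252/2479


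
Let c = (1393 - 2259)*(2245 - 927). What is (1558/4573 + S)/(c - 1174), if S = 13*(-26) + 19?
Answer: 485743/1741645342 ≈ 0.00027890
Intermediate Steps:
S = -319 (S = -338 + 19 = -319)
c = -1141388 (c = -866*1318 = -1141388)
(1558/4573 + S)/(c - 1174) = (1558/4573 - 319)/(-1141388 - 1174) = (1558*(1/4573) - 319)/(-1142562) = (1558/4573 - 319)*(-1/1142562) = -1457229/4573*(-1/1142562) = 485743/1741645342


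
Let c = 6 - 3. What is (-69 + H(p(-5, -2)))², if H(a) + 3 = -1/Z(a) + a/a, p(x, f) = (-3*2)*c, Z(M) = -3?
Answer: 44944/9 ≈ 4993.8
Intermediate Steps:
c = 3
p(x, f) = -18 (p(x, f) = -3*2*3 = -6*3 = -18)
H(a) = -5/3 (H(a) = -3 + (-1/(-3) + a/a) = -3 + (-1*(-⅓) + 1) = -3 + (⅓ + 1) = -3 + 4/3 = -5/3)
(-69 + H(p(-5, -2)))² = (-69 - 5/3)² = (-212/3)² = 44944/9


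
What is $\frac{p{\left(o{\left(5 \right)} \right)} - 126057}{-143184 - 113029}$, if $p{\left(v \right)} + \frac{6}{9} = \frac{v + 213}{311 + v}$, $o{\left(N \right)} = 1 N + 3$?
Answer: $\frac{120636524}{245195841} \approx 0.492$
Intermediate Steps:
$o{\left(N \right)} = 3 + N$ ($o{\left(N \right)} = N + 3 = 3 + N$)
$p{\left(v \right)} = - \frac{2}{3} + \frac{213 + v}{311 + v}$ ($p{\left(v \right)} = - \frac{2}{3} + \frac{v + 213}{311 + v} = - \frac{2}{3} + \frac{213 + v}{311 + v}$)
$\frac{p{\left(o{\left(5 \right)} \right)} - 126057}{-143184 - 113029} = \frac{\frac{17 + \left(3 + 5\right)}{3 \left(311 + \left(3 + 5\right)\right)} - 126057}{-143184 - 113029} = \frac{\frac{17 + 8}{3 \left(311 + 8\right)} - 126057}{-256213} = \left(\frac{1}{3} \cdot \frac{1}{319} \cdot 25 - 126057\right) \left(- \frac{1}{256213}\right) = \left(\frac{25}{957} - 126057\right) \left(- \frac{1}{256213}\right) = \left(- \frac{120636524}{957}\right) \left(- \frac{1}{256213}\right) = \frac{120636524}{245195841}$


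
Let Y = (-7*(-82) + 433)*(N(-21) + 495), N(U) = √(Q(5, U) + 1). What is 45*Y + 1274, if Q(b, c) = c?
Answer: 22432199 + 90630*I*√5 ≈ 2.2432e+7 + 2.0265e+5*I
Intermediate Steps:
N(U) = √(1 + U) (N(U) = √(U + 1) = √(1 + U))
Y = 498465 + 2014*I*√5 (Y = (-7*(-82) + 433)*(√(1 - 21) + 495) = (574 + 433)*(√(-20) + 495) = 1007*(2*I*√5 + 495) = 1007*(495 + 2*I*√5) = 498465 + 2014*I*√5 ≈ 4.9847e+5 + 4503.4*I)
45*Y + 1274 = 45*(498465 + 2014*I*√5) + 1274 = (22430925 + 90630*I*√5) + 1274 = 22432199 + 90630*I*√5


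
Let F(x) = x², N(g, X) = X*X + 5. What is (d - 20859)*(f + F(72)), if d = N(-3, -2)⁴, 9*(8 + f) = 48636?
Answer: -151272840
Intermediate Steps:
f = 5396 (f = -8 + (⅑)*48636 = -8 + 5404 = 5396)
N(g, X) = 5 + X² (N(g, X) = X² + 5 = 5 + X²)
d = 6561 (d = (5 + (-2)²)⁴ = (5 + 4)⁴ = 9⁴ = 6561)
(d - 20859)*(f + F(72)) = (6561 - 20859)*(5396 + 72²) = -14298*(5396 + 5184) = -14298*10580 = -151272840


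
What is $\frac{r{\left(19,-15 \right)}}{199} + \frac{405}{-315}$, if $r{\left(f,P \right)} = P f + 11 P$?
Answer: $- \frac{4941}{1393} \approx -3.547$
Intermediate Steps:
$r{\left(f,P \right)} = 11 P + P f$
$\frac{r{\left(19,-15 \right)}}{199} + \frac{405}{-315} = \frac{\left(-15\right) \left(11 + 19\right)}{199} + \frac{405}{-315} = \left(-15\right) 30 \cdot \frac{1}{199} + 405 \left(- \frac{1}{315}\right) = \left(-450\right) \frac{1}{199} - \frac{9}{7} = - \frac{450}{199} - \frac{9}{7} = - \frac{4941}{1393}$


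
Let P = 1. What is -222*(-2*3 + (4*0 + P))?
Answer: 1110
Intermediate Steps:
-222*(-2*3 + (4*0 + P)) = -222*(-2*3 + (4*0 + 1)) = -222*(-6 + (0 + 1)) = -222*(-6 + 1) = -222*(-5) = 1110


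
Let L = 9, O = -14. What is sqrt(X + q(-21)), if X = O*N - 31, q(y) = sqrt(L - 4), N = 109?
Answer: sqrt(-1557 + sqrt(5)) ≈ 39.43*I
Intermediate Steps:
q(y) = sqrt(5) (q(y) = sqrt(9 - 4) = sqrt(5))
X = -1557 (X = -14*109 - 31 = -1526 - 31 = -1557)
sqrt(X + q(-21)) = sqrt(-1557 + sqrt(5))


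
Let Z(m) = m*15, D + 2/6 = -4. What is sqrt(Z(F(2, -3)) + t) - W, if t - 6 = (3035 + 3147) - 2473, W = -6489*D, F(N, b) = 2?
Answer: -28119 + sqrt(3745) ≈ -28058.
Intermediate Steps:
D = -13/3 (D = -1/3 - 4 = -13/3 ≈ -4.3333)
W = 28119 (W = -6489*(-13/3) = 28119)
Z(m) = 15*m
t = 3715 (t = 6 + ((3035 + 3147) - 2473) = 6 + (6182 - 2473) = 6 + 3709 = 3715)
sqrt(Z(F(2, -3)) + t) - W = sqrt(15*2 + 3715) - 1*28119 = sqrt(30 + 3715) - 28119 = sqrt(3745) - 28119 = -28119 + sqrt(3745)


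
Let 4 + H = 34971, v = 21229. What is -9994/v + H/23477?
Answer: 507685305/498393233 ≈ 1.0186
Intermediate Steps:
H = 34967 (H = -4 + 34971 = 34967)
-9994/v + H/23477 = -9994/21229 + 34967/23477 = 507685305/498393233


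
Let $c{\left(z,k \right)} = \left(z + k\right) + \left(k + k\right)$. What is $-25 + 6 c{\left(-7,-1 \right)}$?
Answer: $-85$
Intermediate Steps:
$c{\left(z,k \right)} = z + 3 k$ ($c{\left(z,k \right)} = \left(k + z\right) + 2 k = z + 3 k$)
$-25 + 6 c{\left(-7,-1 \right)} = -25 + 6 \left(-7 + 3 \left(-1\right)\right) = -25 + 6 \left(-7 - 3\right) = -25 + 6 \left(-10\right) = -25 - 60 = -85$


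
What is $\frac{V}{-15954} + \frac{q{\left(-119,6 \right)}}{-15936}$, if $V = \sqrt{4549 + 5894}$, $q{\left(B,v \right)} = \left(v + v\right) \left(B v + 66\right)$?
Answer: $\frac{81}{166} - \frac{59 \sqrt{3}}{15954} \approx 0.48155$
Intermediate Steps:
$q{\left(B,v \right)} = 2 v \left(66 + B v\right)$
$V = 59 \sqrt{3}$ ($V = \sqrt{10443} = 59 \sqrt{3} \approx 102.19$)
$\frac{V}{-15954} + \frac{q{\left(-119,6 \right)}}{-15936} = \frac{59 \sqrt{3}}{-15954} + \frac{2 \cdot 6 \left(66 - 714\right)}{-15936} = 59 \sqrt{3} \left(- \frac{1}{15954}\right) + 2 \cdot 6 \left(66 - 714\right) \left(- \frac{1}{15936}\right) = - \frac{59 \sqrt{3}}{15954} + 2 \cdot 6 \left(-648\right) \left(- \frac{1}{15936}\right) = - \frac{59 \sqrt{3}}{15954} - - \frac{81}{166} = - \frac{59 \sqrt{3}}{15954} + \frac{81}{166} = \frac{81}{166} - \frac{59 \sqrt{3}}{15954}$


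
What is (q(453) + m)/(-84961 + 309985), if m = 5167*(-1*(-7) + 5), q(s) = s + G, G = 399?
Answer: 2619/9376 ≈ 0.27933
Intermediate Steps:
q(s) = 399 + s (q(s) = s + 399 = 399 + s)
m = 62004 (m = 5167*(7 + 5) = 5167*12 = 62004)
(q(453) + m)/(-84961 + 309985) = ((399 + 453) + 62004)/(-84961 + 309985) = (852 + 62004)/225024 = 62856*(1/225024) = 2619/9376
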